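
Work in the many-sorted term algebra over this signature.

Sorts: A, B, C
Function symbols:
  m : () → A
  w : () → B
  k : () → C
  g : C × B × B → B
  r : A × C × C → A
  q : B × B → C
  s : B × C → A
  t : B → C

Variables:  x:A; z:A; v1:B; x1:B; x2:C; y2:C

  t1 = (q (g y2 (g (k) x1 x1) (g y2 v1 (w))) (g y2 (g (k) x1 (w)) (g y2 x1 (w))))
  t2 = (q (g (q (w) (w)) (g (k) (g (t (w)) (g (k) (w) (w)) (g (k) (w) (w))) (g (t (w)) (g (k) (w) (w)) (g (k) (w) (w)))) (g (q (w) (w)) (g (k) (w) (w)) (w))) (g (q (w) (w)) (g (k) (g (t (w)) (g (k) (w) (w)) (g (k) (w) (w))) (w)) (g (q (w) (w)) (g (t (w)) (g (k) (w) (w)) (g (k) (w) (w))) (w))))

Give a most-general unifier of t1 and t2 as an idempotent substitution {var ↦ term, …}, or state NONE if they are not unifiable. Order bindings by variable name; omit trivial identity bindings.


{v1 ↦ (g (k) (w) (w)), x1 ↦ (g (t (w)) (g (k) (w) (w)) (g (k) (w) (w))), y2 ↦ (q (w) (w))}


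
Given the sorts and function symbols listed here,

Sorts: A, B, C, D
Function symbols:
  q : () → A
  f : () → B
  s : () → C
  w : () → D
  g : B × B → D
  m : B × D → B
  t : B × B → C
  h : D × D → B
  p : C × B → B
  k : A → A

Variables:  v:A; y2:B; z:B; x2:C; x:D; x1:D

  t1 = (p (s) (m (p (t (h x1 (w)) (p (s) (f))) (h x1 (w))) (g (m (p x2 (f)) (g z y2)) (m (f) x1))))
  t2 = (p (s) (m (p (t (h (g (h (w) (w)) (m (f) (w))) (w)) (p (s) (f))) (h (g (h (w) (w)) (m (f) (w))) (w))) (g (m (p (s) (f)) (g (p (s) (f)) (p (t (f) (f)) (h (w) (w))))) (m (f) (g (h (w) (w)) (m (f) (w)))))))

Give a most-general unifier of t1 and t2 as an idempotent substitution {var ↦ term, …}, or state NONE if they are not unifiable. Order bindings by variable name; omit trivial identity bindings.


{x1 ↦ (g (h (w) (w)) (m (f) (w))), x2 ↦ (s), y2 ↦ (p (t (f) (f)) (h (w) (w))), z ↦ (p (s) (f))}


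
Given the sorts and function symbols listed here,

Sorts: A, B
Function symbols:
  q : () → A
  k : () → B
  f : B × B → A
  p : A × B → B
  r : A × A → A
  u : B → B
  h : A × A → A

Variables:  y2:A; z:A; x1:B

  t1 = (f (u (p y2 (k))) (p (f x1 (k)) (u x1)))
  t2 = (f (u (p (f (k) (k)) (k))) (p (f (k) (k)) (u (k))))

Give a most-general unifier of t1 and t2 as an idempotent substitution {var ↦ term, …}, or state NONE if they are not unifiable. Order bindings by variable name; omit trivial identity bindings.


{x1 ↦ (k), y2 ↦ (f (k) (k))}


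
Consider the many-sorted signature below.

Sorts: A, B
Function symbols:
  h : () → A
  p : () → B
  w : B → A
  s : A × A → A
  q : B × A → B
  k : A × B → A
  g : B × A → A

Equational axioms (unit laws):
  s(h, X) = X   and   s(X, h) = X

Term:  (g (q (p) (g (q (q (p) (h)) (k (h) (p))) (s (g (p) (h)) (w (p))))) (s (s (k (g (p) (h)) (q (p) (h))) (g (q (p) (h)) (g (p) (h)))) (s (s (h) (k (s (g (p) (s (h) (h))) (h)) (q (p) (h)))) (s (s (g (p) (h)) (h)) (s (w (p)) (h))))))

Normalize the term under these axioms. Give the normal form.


1. (g (q (p) (g (q (q (p) (h)) (k (h) (p))) (s (g (p) (h)) (w (p))))) (s (s (k (g (p) (h)) (q (p) (h))) (g (q (p) (h)) (g (p) (h)))) (s (s (h) (k (s (g (p) (s (h) (h))) (h)) (q (p) (h)))) (s (s (g (p) (h)) (h)) (s (w (p)) (h))))))  →  (g (q (p) (g (q (q (p) (h)) (k (h) (p))) (s (g (p) (h)) (w (p))))) (s (s (k (g (p) (h)) (q (p) (h))) (g (q (p) (h)) (g (p) (h)))) (s (k (s (g (p) (s (h) (h))) (h)) (q (p) (h))) (s (s (g (p) (h)) (h)) (s (w (p)) (h))))))
2. (g (q (p) (g (q (q (p) (h)) (k (h) (p))) (s (g (p) (h)) (w (p))))) (s (s (k (g (p) (h)) (q (p) (h))) (g (q (p) (h)) (g (p) (h)))) (s (k (s (g (p) (s (h) (h))) (h)) (q (p) (h))) (s (s (g (p) (h)) (h)) (s (w (p)) (h))))))  →  (g (q (p) (g (q (q (p) (h)) (k (h) (p))) (s (g (p) (h)) (w (p))))) (s (s (k (g (p) (h)) (q (p) (h))) (g (q (p) (h)) (g (p) (h)))) (s (k (g (p) (s (h) (h))) (q (p) (h))) (s (s (g (p) (h)) (h)) (s (w (p)) (h))))))
3. (g (q (p) (g (q (q (p) (h)) (k (h) (p))) (s (g (p) (h)) (w (p))))) (s (s (k (g (p) (h)) (q (p) (h))) (g (q (p) (h)) (g (p) (h)))) (s (k (g (p) (s (h) (h))) (q (p) (h))) (s (s (g (p) (h)) (h)) (s (w (p)) (h))))))  →  (g (q (p) (g (q (q (p) (h)) (k (h) (p))) (s (g (p) (h)) (w (p))))) (s (s (k (g (p) (h)) (q (p) (h))) (g (q (p) (h)) (g (p) (h)))) (s (k (g (p) (h)) (q (p) (h))) (s (s (g (p) (h)) (h)) (s (w (p)) (h))))))
4. (g (q (p) (g (q (q (p) (h)) (k (h) (p))) (s (g (p) (h)) (w (p))))) (s (s (k (g (p) (h)) (q (p) (h))) (g (q (p) (h)) (g (p) (h)))) (s (k (g (p) (h)) (q (p) (h))) (s (s (g (p) (h)) (h)) (s (w (p)) (h))))))  →  (g (q (p) (g (q (q (p) (h)) (k (h) (p))) (s (g (p) (h)) (w (p))))) (s (s (k (g (p) (h)) (q (p) (h))) (g (q (p) (h)) (g (p) (h)))) (s (k (g (p) (h)) (q (p) (h))) (s (g (p) (h)) (s (w (p)) (h))))))
5. (g (q (p) (g (q (q (p) (h)) (k (h) (p))) (s (g (p) (h)) (w (p))))) (s (s (k (g (p) (h)) (q (p) (h))) (g (q (p) (h)) (g (p) (h)))) (s (k (g (p) (h)) (q (p) (h))) (s (g (p) (h)) (s (w (p)) (h))))))  →  (g (q (p) (g (q (q (p) (h)) (k (h) (p))) (s (g (p) (h)) (w (p))))) (s (s (k (g (p) (h)) (q (p) (h))) (g (q (p) (h)) (g (p) (h)))) (s (k (g (p) (h)) (q (p) (h))) (s (g (p) (h)) (w (p))))))

normal form = (g (q (p) (g (q (q (p) (h)) (k (h) (p))) (s (g (p) (h)) (w (p))))) (s (s (k (g (p) (h)) (q (p) (h))) (g (q (p) (h)) (g (p) (h)))) (s (k (g (p) (h)) (q (p) (h))) (s (g (p) (h)) (w (p))))))


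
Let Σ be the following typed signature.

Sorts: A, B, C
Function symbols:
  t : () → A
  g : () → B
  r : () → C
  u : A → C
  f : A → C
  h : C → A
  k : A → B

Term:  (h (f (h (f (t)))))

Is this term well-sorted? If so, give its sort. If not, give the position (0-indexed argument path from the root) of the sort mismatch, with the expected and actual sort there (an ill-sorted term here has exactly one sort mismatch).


well-sorted; sort = A

        (t) : A
      (f (t)) : C
    (h (f (t))) : A
  (f (h (f (t)))) : C
(h (f (h (f (t))))) : A


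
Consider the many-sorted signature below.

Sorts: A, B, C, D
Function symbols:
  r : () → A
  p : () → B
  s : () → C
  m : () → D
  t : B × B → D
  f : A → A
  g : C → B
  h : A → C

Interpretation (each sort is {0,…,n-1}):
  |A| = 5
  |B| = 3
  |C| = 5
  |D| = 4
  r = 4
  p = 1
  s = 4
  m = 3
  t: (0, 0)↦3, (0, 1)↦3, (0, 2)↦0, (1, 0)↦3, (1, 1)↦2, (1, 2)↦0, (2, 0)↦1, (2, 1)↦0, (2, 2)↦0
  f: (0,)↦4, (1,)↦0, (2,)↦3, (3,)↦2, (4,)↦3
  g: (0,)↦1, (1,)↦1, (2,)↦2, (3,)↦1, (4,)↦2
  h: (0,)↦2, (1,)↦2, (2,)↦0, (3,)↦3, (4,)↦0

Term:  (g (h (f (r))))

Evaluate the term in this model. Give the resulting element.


value = 1

  r = 4
  (f (r)) = f(4,) = 3
  (h (f (r))) = h(3,) = 3
  (g (h (f (r)))) = g(3,) = 1


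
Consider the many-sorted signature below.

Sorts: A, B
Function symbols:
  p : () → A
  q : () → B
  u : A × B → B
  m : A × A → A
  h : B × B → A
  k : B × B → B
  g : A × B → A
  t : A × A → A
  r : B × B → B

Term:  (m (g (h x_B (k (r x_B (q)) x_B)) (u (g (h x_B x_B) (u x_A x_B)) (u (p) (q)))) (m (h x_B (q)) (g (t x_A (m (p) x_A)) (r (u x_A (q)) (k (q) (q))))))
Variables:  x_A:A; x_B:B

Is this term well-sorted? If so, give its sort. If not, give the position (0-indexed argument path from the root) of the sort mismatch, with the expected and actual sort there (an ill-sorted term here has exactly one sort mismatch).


well-sorted; sort = A

      x_B : B
          x_B : B
          (q) : B
        (r x_B (q)) : B
        x_B : B
      (k (r x_B (q)) x_B) : B
    (h x_B (k (r x_B (q)) x_B)) : A
          x_B : B
          x_B : B
        (h x_B x_B) : A
          x_A : A
          x_B : B
        (u x_A x_B) : B
      (g (h x_B x_B) (u x_A x_B)) : A
        (p) : A
        (q) : B
      (u (p) (q)) : B
    (u (g (h x_B x_B) (u x_A x_B)) (u (p) (q))) : B
  (g (h x_B (k (r x_B (q)) x_B)) (u (g (h x_B x_B) (u x_A x_B)) (u (p) (q)))) : A
      x_B : B
      (q) : B
    (h x_B (q)) : A
        x_A : A
          (p) : A
          x_A : A
        (m (p) x_A) : A
      (t x_A (m (p) x_A)) : A
          x_A : A
          (q) : B
        (u x_A (q)) : B
          (q) : B
          (q) : B
        (k (q) (q)) : B
      (r (u x_A (q)) (k (q) (q))) : B
    (g (t x_A (m (p) x_A)) (r (u x_A (q)) (k (q) (q)))) : A
  (m (h x_B (q)) (g (t x_A (m (p) x_A)) (r (u x_A (q)) (k (q) (q))))) : A
(m (g (h x_B (k (r x_B (q)) x_B)) (u (g (h x_B x_B) (u x_A x_B)) (u (p) (q)))) (m (h x_B (q)) (g (t x_A (m (p) x_A)) (r (u x_A (q)) (k (q) (q)))))) : A


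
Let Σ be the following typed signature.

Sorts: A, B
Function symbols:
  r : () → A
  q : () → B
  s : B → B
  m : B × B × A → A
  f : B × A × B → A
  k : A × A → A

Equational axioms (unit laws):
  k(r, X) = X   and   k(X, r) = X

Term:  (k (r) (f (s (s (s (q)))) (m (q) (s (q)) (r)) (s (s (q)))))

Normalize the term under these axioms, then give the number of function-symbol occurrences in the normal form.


size = 13

1. (k (r) (f (s (s (s (q)))) (m (q) (s (q)) (r)) (s (s (q)))))  →  (f (s (s (s (q)))) (m (q) (s (q)) (r)) (s (s (q))))
normal form: (f (s (s (s (q)))) (m (q) (s (q)) (r)) (s (s (q))))


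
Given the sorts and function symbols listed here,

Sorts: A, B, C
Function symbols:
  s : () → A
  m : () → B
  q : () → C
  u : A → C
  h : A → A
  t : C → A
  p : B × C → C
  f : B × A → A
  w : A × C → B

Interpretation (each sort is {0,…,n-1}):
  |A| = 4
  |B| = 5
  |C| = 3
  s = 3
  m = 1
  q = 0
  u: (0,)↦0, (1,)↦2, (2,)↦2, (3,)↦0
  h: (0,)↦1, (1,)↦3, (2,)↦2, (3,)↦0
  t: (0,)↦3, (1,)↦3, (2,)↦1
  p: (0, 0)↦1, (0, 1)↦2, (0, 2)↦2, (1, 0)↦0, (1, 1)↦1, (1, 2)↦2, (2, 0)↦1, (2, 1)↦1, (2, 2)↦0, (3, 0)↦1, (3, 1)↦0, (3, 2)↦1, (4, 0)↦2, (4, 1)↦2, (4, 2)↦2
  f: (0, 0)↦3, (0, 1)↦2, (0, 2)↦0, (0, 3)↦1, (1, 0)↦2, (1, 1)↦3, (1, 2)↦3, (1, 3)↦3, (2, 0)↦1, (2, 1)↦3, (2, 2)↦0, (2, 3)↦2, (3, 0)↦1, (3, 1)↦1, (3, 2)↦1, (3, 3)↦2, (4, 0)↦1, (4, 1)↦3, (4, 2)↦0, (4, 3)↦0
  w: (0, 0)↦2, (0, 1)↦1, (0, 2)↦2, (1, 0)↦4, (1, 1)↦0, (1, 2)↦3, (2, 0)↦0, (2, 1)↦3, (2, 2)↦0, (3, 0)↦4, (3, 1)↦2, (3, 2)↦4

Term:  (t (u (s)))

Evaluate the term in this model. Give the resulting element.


value = 3

  s = 3
  (u (s)) = u(3,) = 0
  (t (u (s))) = t(0,) = 3


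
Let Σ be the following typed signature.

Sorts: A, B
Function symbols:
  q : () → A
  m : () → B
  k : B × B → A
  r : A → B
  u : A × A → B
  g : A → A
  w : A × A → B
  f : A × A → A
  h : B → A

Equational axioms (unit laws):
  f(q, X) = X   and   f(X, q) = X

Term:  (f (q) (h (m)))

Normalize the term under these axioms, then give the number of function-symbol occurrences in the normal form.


size = 2

1. (f (q) (h (m)))  →  (h (m))
normal form: (h (m))


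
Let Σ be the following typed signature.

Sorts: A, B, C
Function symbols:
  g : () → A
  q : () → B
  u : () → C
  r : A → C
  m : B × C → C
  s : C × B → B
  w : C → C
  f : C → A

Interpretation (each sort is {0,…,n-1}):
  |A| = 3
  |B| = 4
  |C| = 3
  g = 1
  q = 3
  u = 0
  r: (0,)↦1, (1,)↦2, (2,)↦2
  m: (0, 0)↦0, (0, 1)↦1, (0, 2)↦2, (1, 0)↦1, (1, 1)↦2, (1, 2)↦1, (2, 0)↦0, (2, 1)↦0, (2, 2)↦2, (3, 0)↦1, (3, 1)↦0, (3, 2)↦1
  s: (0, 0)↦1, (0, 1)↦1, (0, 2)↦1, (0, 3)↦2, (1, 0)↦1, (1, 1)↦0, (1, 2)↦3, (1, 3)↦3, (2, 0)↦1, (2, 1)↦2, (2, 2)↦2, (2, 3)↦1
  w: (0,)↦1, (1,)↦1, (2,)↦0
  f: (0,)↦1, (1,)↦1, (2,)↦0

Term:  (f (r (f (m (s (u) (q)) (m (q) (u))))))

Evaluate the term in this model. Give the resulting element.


  u = 0
  q = 3
  (s (u) (q)) = s(0, 3) = 2
  q = 3
  u = 0
  (m (q) (u)) = m(3, 0) = 1
  (m (s (u) (q)) (m (q) (u))) = m(2, 1) = 0
  (f (m (s (u) (q)) (m (q) (u)))) = f(0,) = 1
  (r (f (m (s (u) (q)) (m (q) (u))))) = r(1,) = 2
  (f (r (f (m (s (u) (q)) (m (q) (u)))))) = f(2,) = 0

value = 0


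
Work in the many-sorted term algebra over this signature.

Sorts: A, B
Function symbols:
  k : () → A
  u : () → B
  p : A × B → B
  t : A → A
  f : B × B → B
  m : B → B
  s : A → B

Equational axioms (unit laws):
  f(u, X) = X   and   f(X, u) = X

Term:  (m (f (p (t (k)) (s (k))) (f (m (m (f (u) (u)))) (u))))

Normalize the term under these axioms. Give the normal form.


1. (m (f (p (t (k)) (s (k))) (f (m (m (f (u) (u)))) (u))))  →  (m (f (p (t (k)) (s (k))) (m (m (f (u) (u))))))
2. (m (f (p (t (k)) (s (k))) (m (m (f (u) (u))))))  →  (m (f (p (t (k)) (s (k))) (m (m (u)))))

normal form = (m (f (p (t (k)) (s (k))) (m (m (u)))))


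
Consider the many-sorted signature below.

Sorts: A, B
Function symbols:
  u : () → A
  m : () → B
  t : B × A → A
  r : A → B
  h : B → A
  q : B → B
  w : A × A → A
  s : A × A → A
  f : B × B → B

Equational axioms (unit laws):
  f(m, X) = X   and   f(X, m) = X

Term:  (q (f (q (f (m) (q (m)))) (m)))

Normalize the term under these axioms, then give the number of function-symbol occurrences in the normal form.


1. (q (f (q (f (m) (q (m)))) (m)))  →  (q (q (f (m) (q (m)))))
2. (q (q (f (m) (q (m)))))  →  (q (q (q (m))))
normal form: (q (q (q (m))))

size = 4


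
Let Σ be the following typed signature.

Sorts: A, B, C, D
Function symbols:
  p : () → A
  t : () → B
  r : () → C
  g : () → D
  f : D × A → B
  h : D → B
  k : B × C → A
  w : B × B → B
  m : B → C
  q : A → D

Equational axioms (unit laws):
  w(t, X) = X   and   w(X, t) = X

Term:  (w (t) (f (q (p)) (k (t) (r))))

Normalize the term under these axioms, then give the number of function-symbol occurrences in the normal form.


1. (w (t) (f (q (p)) (k (t) (r))))  →  (f (q (p)) (k (t) (r)))
normal form: (f (q (p)) (k (t) (r)))

size = 6


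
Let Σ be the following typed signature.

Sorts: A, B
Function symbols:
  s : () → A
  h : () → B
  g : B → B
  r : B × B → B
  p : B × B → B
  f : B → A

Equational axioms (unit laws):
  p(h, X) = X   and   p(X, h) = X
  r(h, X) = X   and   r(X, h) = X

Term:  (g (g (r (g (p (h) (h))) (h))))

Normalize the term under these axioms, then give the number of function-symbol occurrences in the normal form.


size = 4

1. (g (g (r (g (p (h) (h))) (h))))  →  (g (g (g (p (h) (h)))))
2. (g (g (g (p (h) (h)))))  →  (g (g (g (h))))
normal form: (g (g (g (h))))


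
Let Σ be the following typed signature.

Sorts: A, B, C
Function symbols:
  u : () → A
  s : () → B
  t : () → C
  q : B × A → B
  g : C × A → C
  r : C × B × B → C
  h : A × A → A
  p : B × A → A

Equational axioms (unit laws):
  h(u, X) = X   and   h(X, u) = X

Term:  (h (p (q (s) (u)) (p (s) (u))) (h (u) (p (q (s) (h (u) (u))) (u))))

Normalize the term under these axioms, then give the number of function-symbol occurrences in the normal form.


1. (h (p (q (s) (u)) (p (s) (u))) (h (u) (p (q (s) (h (u) (u))) (u))))  →  (h (p (q (s) (u)) (p (s) (u))) (p (q (s) (h (u) (u))) (u)))
2. (h (p (q (s) (u)) (p (s) (u))) (p (q (s) (h (u) (u))) (u)))  →  (h (p (q (s) (u)) (p (s) (u))) (p (q (s) (u)) (u)))
normal form: (h (p (q (s) (u)) (p (s) (u))) (p (q (s) (u)) (u)))

size = 13


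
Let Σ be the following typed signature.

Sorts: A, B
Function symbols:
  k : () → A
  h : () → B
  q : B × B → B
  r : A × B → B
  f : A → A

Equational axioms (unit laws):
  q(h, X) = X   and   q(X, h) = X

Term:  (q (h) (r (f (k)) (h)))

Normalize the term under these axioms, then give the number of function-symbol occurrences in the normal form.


1. (q (h) (r (f (k)) (h)))  →  (r (f (k)) (h))
normal form: (r (f (k)) (h))

size = 4


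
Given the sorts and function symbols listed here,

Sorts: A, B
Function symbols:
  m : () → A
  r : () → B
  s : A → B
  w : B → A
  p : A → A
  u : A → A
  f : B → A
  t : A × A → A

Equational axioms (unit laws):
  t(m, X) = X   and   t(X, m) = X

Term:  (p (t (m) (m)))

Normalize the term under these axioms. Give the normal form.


1. (p (t (m) (m)))  →  (p (m))

normal form = (p (m))


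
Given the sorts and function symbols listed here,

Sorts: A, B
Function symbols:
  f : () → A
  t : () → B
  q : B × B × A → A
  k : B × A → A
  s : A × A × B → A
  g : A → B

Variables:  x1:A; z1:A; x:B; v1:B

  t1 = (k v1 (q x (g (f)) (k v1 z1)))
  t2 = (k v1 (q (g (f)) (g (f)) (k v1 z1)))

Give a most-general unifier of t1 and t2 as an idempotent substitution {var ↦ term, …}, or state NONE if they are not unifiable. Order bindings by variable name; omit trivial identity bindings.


{x ↦ (g (f))}


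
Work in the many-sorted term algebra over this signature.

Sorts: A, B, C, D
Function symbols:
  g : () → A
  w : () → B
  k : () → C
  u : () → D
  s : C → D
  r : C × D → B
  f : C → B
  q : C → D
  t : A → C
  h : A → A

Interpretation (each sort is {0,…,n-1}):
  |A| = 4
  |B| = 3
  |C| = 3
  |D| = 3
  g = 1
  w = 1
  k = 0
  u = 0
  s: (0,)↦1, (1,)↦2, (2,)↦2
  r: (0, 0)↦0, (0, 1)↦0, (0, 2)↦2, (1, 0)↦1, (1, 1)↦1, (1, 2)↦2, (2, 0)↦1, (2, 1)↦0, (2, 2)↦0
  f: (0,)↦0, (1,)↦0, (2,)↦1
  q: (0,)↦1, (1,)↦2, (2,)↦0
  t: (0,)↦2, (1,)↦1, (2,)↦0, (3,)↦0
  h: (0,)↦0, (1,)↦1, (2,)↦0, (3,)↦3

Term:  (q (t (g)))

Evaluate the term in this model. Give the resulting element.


  g = 1
  (t (g)) = t(1,) = 1
  (q (t (g))) = q(1,) = 2

value = 2


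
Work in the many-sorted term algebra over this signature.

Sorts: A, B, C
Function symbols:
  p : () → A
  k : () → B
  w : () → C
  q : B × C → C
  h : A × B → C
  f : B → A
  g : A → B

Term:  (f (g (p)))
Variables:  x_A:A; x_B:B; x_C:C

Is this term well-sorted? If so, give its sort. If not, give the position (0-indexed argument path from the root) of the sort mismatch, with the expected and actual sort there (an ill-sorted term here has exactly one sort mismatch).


well-sorted; sort = A

    (p) : A
  (g (p)) : B
(f (g (p))) : A


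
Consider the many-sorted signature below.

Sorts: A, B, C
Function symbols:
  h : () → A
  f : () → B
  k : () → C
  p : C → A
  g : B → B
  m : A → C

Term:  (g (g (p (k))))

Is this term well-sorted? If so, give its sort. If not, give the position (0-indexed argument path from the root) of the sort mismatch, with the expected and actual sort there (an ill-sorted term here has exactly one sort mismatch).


      (k) : C
    (p (k)) : A
  (g (p (k))) : ✗ arg 0 at [0, 0] has sort A, expected B

ill-sorted at position [0, 0]: expected B, got A


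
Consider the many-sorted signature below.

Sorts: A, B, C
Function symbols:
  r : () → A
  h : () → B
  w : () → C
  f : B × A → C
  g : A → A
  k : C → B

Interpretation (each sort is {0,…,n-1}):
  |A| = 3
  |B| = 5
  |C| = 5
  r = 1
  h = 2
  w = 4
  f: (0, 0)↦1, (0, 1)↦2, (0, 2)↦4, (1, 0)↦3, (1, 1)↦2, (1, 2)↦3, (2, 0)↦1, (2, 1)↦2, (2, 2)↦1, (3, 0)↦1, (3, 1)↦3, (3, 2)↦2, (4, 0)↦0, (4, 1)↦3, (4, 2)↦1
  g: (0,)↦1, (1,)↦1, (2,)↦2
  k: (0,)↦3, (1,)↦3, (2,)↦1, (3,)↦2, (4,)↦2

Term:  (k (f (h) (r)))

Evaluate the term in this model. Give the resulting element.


value = 1

  h = 2
  r = 1
  (f (h) (r)) = f(2, 1) = 2
  (k (f (h) (r))) = k(2,) = 1


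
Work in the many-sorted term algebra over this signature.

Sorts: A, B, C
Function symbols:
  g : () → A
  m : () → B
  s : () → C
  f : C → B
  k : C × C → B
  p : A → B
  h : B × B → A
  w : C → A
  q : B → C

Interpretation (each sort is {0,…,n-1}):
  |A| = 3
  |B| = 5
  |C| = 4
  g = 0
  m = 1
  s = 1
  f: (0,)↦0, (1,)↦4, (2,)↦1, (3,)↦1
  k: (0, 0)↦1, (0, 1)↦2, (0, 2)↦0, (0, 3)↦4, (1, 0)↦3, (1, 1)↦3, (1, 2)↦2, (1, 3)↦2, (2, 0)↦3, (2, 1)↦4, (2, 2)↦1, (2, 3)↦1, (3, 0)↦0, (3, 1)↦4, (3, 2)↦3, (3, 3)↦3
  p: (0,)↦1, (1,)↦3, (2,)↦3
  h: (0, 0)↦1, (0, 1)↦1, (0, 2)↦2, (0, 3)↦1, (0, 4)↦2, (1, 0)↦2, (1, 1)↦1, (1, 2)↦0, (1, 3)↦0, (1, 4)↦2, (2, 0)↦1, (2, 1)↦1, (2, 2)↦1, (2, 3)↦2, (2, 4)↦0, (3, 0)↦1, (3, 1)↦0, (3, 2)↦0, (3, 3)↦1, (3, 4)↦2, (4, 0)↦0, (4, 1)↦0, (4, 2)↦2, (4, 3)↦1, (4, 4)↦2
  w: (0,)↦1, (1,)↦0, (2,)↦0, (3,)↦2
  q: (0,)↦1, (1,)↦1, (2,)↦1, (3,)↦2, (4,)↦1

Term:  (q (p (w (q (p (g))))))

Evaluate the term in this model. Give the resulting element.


  g = 0
  (p (g)) = p(0,) = 1
  (q (p (g))) = q(1,) = 1
  (w (q (p (g)))) = w(1,) = 0
  (p (w (q (p (g))))) = p(0,) = 1
  (q (p (w (q (p (g)))))) = q(1,) = 1

value = 1


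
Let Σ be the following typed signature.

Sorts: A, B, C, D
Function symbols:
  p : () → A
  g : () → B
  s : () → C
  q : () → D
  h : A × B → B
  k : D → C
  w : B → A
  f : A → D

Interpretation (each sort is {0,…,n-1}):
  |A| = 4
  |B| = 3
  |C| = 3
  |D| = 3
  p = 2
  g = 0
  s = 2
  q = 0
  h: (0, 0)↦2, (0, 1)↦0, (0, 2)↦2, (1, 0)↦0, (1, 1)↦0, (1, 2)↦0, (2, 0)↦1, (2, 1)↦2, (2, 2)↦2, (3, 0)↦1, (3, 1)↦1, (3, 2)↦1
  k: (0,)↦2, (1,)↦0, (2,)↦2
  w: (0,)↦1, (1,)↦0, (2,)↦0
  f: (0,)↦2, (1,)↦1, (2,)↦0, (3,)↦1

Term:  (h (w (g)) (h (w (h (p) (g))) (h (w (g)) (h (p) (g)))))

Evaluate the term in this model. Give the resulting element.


  g = 0
  (w (g)) = w(0,) = 1
  p = 2
  g = 0
  (h (p) (g)) = h(2, 0) = 1
  (w (h (p) (g))) = w(1,) = 0
  g = 0
  (w (g)) = w(0,) = 1
  p = 2
  g = 0
  (h (p) (g)) = h(2, 0) = 1
  (h (w (g)) (h (p) (g))) = h(1, 1) = 0
  (h (w (h (p) (g))) (h (w (g)) (h (p) (g)))) = h(0, 0) = 2
  (h (w (g)) (h (w (h (p) (g))) (h (w (g)) (h (p) (g))))) = h(1, 2) = 0

value = 0


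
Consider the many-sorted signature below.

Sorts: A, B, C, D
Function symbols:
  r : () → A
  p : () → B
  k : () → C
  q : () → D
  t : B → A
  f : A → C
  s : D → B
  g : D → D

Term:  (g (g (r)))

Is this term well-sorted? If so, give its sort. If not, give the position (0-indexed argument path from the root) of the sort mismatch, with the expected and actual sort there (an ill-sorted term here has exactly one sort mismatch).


    (r) : A
  (g (r)) : ✗ arg 0 at [0, 0] has sort A, expected D

ill-sorted at position [0, 0]: expected D, got A


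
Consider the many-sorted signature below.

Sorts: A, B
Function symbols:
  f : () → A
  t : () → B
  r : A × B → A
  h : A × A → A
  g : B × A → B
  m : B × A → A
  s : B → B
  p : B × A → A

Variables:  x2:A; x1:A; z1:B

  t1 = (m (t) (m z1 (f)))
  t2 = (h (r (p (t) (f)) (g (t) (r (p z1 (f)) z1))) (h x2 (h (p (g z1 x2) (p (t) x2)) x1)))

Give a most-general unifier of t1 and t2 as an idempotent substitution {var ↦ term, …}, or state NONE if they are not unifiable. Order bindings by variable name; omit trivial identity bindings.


NONE (not unifiable)

head clash or occurs-check failure — not unifiable


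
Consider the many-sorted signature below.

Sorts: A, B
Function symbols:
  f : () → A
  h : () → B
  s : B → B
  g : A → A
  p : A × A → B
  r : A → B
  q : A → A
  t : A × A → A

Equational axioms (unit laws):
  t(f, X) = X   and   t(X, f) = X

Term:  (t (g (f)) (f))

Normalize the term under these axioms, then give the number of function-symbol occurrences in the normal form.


1. (t (g (f)) (f))  →  (g (f))
normal form: (g (f))

size = 2


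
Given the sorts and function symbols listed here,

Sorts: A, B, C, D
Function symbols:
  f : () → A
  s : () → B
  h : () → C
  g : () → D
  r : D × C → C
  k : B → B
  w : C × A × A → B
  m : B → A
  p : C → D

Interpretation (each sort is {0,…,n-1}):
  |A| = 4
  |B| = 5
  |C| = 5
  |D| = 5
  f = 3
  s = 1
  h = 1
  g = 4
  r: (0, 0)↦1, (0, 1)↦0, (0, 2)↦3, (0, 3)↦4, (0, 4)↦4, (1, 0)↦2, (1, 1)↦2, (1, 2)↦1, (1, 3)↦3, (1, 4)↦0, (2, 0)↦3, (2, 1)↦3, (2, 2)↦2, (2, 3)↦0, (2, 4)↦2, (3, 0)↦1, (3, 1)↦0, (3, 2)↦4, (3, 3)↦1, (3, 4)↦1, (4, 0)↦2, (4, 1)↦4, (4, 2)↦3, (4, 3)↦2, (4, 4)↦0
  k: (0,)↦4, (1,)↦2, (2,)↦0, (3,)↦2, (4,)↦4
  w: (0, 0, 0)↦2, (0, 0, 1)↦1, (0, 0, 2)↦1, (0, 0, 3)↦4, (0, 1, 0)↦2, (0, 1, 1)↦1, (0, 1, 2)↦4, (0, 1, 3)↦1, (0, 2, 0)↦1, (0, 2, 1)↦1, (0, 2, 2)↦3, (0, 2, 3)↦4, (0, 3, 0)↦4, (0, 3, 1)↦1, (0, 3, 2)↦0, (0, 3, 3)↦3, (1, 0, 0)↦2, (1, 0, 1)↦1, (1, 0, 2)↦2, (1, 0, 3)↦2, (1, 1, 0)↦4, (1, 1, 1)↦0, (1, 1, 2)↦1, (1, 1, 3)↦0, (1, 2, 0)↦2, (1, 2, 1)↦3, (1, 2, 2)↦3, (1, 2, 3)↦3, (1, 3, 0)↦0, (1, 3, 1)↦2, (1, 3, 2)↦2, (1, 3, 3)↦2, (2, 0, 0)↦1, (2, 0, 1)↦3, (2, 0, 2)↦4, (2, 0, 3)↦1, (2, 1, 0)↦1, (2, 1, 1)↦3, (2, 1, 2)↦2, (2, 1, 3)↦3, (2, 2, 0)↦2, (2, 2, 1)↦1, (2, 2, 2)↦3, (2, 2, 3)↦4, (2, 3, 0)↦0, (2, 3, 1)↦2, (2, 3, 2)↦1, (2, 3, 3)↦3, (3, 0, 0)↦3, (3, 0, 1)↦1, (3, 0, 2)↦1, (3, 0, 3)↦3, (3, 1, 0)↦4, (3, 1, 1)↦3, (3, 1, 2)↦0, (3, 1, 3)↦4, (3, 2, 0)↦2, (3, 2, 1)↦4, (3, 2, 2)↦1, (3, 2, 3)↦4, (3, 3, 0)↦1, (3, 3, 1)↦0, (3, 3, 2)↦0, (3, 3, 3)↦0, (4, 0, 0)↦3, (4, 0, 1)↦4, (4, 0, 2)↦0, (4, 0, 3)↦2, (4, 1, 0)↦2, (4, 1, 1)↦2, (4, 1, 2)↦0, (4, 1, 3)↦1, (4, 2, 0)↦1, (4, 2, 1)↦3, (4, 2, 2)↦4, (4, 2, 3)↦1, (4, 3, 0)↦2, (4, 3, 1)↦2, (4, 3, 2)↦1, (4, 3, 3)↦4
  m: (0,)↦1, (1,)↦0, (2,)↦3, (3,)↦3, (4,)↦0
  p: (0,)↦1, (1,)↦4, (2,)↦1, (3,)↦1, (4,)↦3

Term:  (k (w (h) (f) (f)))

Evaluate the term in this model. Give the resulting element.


  h = 1
  f = 3
  f = 3
  (w (h) (f) (f)) = w(1, 3, 3) = 2
  (k (w (h) (f) (f))) = k(2,) = 0

value = 0


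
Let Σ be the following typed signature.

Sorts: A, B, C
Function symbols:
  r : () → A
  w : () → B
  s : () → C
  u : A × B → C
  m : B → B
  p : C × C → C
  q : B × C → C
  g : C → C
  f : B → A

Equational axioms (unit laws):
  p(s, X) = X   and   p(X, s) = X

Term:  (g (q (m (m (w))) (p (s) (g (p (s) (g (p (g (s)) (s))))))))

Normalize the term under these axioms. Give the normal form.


normal form = (g (q (m (m (w))) (g (g (g (s))))))

1. (g (q (m (m (w))) (p (s) (g (p (s) (g (p (g (s)) (s))))))))  →  (g (q (m (m (w))) (g (p (s) (g (p (g (s)) (s)))))))
2. (g (q (m (m (w))) (g (p (s) (g (p (g (s)) (s)))))))  →  (g (q (m (m (w))) (g (g (p (g (s)) (s))))))
3. (g (q (m (m (w))) (g (g (p (g (s)) (s))))))  →  (g (q (m (m (w))) (g (g (g (s))))))


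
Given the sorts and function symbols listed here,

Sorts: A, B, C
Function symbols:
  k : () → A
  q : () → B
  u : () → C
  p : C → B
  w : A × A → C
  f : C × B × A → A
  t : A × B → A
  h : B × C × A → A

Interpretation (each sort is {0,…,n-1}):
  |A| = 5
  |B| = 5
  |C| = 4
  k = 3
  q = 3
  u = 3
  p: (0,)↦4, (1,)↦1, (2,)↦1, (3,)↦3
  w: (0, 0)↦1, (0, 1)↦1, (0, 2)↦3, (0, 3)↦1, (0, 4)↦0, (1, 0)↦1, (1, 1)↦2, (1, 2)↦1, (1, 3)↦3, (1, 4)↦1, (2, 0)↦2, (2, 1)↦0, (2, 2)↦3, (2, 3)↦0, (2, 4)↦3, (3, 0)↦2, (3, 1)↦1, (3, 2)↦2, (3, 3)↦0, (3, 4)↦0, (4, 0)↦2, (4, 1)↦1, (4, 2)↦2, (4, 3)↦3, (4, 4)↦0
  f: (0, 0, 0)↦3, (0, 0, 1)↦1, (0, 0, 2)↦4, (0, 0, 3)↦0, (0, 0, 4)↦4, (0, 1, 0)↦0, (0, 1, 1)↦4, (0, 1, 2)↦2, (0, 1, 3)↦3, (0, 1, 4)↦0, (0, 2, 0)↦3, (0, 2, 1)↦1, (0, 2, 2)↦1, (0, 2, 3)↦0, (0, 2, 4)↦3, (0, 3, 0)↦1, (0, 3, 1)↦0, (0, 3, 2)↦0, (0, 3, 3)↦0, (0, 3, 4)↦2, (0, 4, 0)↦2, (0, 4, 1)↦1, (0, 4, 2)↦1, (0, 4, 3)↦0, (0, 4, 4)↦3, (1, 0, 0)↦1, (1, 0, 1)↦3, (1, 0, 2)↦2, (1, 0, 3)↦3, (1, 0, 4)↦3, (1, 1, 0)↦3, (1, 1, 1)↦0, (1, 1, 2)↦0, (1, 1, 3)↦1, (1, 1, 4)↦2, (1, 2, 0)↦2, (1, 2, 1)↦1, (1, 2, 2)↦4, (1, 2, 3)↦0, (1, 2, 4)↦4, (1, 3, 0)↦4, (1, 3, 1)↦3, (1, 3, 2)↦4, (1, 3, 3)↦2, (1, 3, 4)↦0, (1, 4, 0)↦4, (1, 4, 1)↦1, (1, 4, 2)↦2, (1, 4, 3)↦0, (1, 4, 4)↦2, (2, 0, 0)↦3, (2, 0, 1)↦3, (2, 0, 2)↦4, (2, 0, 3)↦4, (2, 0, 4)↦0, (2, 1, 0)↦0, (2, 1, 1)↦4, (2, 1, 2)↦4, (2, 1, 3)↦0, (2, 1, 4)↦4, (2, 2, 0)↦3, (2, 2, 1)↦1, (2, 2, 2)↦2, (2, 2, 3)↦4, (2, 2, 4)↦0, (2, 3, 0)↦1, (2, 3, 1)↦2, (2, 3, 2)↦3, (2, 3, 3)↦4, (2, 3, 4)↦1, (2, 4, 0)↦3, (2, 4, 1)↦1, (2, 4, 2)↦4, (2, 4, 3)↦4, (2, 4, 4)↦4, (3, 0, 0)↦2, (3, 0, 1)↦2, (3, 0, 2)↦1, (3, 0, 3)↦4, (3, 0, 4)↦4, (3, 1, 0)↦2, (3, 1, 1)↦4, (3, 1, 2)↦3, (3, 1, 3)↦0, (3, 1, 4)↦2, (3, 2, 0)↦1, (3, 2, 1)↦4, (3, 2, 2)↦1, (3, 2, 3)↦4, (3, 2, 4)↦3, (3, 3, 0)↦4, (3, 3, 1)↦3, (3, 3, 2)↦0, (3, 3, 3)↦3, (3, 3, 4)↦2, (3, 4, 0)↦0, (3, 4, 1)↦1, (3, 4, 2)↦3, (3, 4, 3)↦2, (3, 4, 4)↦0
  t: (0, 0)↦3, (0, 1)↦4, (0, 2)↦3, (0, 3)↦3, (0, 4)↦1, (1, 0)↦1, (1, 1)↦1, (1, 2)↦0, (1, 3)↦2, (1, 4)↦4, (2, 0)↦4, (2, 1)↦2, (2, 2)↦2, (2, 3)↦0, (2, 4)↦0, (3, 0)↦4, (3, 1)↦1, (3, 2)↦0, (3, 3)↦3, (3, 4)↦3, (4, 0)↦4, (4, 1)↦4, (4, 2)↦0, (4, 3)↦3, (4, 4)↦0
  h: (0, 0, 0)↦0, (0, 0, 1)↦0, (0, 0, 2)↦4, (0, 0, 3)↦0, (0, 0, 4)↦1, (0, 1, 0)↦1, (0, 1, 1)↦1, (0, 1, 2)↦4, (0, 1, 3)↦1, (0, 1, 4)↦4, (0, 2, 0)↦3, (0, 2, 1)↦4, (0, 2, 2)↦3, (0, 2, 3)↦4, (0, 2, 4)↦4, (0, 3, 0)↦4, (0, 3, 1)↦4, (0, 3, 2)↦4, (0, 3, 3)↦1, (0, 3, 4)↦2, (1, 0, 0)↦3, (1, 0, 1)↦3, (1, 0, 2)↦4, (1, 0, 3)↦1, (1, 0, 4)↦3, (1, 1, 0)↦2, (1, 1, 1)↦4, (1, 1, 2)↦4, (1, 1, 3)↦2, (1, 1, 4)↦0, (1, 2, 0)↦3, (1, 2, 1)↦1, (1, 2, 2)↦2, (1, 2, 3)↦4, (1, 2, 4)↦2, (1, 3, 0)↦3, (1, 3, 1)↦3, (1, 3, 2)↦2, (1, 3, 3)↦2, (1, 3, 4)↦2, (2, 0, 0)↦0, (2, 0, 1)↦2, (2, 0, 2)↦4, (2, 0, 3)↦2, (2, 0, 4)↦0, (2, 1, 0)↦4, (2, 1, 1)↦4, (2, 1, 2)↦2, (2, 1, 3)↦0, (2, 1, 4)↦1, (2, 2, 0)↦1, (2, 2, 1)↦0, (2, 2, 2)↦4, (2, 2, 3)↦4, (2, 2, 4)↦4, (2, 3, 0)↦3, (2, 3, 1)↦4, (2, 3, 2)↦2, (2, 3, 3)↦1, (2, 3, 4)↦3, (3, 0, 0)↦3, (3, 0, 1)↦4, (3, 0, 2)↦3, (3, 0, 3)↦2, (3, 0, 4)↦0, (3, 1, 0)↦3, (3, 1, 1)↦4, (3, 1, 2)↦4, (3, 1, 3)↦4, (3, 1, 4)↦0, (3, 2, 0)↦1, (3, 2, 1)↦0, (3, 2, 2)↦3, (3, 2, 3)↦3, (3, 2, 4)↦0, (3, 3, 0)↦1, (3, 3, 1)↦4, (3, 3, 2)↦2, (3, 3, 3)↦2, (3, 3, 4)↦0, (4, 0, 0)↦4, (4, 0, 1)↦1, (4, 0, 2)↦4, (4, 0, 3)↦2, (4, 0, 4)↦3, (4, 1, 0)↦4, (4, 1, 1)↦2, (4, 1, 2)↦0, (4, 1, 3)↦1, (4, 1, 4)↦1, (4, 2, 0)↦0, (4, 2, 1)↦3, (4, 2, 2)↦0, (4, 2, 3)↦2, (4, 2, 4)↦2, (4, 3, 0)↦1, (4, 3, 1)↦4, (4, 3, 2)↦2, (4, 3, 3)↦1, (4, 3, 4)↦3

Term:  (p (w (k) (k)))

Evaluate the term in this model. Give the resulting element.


  k = 3
  k = 3
  (w (k) (k)) = w(3, 3) = 0
  (p (w (k) (k))) = p(0,) = 4

value = 4


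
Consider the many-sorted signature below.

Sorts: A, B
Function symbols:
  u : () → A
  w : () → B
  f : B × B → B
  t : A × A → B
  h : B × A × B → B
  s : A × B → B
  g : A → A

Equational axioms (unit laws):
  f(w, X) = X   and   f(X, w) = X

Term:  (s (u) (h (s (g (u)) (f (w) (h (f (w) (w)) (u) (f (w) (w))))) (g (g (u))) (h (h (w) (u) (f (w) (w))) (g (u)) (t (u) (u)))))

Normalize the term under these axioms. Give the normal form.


normal form = (s (u) (h (s (g (u)) (h (w) (u) (w))) (g (g (u))) (h (h (w) (u) (w)) (g (u)) (t (u) (u)))))

1. (s (u) (h (s (g (u)) (f (w) (h (f (w) (w)) (u) (f (w) (w))))) (g (g (u))) (h (h (w) (u) (f (w) (w))) (g (u)) (t (u) (u)))))  →  (s (u) (h (s (g (u)) (h (f (w) (w)) (u) (f (w) (w)))) (g (g (u))) (h (h (w) (u) (f (w) (w))) (g (u)) (t (u) (u)))))
2. (s (u) (h (s (g (u)) (h (f (w) (w)) (u) (f (w) (w)))) (g (g (u))) (h (h (w) (u) (f (w) (w))) (g (u)) (t (u) (u)))))  →  (s (u) (h (s (g (u)) (h (w) (u) (f (w) (w)))) (g (g (u))) (h (h (w) (u) (f (w) (w))) (g (u)) (t (u) (u)))))
3. (s (u) (h (s (g (u)) (h (w) (u) (f (w) (w)))) (g (g (u))) (h (h (w) (u) (f (w) (w))) (g (u)) (t (u) (u)))))  →  (s (u) (h (s (g (u)) (h (w) (u) (w))) (g (g (u))) (h (h (w) (u) (f (w) (w))) (g (u)) (t (u) (u)))))
4. (s (u) (h (s (g (u)) (h (w) (u) (w))) (g (g (u))) (h (h (w) (u) (f (w) (w))) (g (u)) (t (u) (u)))))  →  (s (u) (h (s (g (u)) (h (w) (u) (w))) (g (g (u))) (h (h (w) (u) (w)) (g (u)) (t (u) (u)))))


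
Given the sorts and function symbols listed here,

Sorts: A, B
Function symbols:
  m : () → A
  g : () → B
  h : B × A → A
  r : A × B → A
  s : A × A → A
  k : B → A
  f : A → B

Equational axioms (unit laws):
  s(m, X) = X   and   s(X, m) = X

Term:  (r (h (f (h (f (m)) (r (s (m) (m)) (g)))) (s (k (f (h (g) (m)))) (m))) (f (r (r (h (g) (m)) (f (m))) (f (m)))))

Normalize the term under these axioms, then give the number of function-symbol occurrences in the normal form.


size = 24

1. (r (h (f (h (f (m)) (r (s (m) (m)) (g)))) (s (k (f (h (g) (m)))) (m))) (f (r (r (h (g) (m)) (f (m))) (f (m)))))  →  (r (h (f (h (f (m)) (r (m) (g)))) (s (k (f (h (g) (m)))) (m))) (f (r (r (h (g) (m)) (f (m))) (f (m)))))
2. (r (h (f (h (f (m)) (r (m) (g)))) (s (k (f (h (g) (m)))) (m))) (f (r (r (h (g) (m)) (f (m))) (f (m)))))  →  (r (h (f (h (f (m)) (r (m) (g)))) (k (f (h (g) (m))))) (f (r (r (h (g) (m)) (f (m))) (f (m)))))
normal form: (r (h (f (h (f (m)) (r (m) (g)))) (k (f (h (g) (m))))) (f (r (r (h (g) (m)) (f (m))) (f (m)))))


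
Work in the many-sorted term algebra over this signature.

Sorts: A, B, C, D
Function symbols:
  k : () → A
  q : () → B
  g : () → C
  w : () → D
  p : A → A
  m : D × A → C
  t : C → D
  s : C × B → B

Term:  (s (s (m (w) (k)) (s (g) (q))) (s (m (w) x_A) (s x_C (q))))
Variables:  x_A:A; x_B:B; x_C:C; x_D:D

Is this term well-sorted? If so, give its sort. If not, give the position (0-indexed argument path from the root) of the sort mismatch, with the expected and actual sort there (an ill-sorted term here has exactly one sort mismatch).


      (w) : D
      (k) : A
    (m (w) (k)) : C
      (g) : C
      (q) : B
    (s (g) (q)) : B
  (s (m (w) (k)) (s (g) (q))) : B
      (w) : D
      x_A : A
    (m (w) x_A) : C
      x_C : C
      (q) : B
    (s x_C (q)) : B
  (s (m (w) x_A) (s x_C (q))) : B
(s (s (m (w) (k)) (s (g) (q))) (s (m (w) x_A) (s x_C (q)))) : ✗ arg 0 at [0] has sort B, expected C

ill-sorted at position [0]: expected C, got B


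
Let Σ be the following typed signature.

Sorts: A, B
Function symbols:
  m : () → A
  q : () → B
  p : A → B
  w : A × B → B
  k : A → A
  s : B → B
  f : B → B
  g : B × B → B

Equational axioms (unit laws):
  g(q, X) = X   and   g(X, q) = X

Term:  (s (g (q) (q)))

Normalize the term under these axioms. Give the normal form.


normal form = (s (q))

1. (s (g (q) (q)))  →  (s (q))


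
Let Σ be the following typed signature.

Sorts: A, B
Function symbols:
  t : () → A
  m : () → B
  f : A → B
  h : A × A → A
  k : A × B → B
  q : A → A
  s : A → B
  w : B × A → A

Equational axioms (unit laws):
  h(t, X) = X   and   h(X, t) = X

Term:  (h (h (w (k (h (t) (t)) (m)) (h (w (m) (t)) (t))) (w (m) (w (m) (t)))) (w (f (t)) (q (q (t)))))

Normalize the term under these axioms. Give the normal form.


normal form = (h (h (w (k (t) (m)) (w (m) (t))) (w (m) (w (m) (t)))) (w (f (t)) (q (q (t)))))

1. (h (h (w (k (h (t) (t)) (m)) (h (w (m) (t)) (t))) (w (m) (w (m) (t)))) (w (f (t)) (q (q (t)))))  →  (h (h (w (k (t) (m)) (h (w (m) (t)) (t))) (w (m) (w (m) (t)))) (w (f (t)) (q (q (t)))))
2. (h (h (w (k (t) (m)) (h (w (m) (t)) (t))) (w (m) (w (m) (t)))) (w (f (t)) (q (q (t)))))  →  (h (h (w (k (t) (m)) (w (m) (t))) (w (m) (w (m) (t)))) (w (f (t)) (q (q (t)))))


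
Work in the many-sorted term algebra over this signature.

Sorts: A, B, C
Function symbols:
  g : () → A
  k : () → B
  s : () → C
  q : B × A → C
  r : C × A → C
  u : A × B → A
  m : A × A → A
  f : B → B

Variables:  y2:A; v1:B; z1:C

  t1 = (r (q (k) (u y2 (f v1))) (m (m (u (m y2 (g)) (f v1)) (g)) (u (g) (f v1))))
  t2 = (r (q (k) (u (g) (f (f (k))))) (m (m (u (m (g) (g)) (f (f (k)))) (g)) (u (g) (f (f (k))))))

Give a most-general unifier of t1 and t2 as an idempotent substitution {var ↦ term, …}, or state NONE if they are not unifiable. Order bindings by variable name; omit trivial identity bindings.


{v1 ↦ (f (k)), y2 ↦ (g)}


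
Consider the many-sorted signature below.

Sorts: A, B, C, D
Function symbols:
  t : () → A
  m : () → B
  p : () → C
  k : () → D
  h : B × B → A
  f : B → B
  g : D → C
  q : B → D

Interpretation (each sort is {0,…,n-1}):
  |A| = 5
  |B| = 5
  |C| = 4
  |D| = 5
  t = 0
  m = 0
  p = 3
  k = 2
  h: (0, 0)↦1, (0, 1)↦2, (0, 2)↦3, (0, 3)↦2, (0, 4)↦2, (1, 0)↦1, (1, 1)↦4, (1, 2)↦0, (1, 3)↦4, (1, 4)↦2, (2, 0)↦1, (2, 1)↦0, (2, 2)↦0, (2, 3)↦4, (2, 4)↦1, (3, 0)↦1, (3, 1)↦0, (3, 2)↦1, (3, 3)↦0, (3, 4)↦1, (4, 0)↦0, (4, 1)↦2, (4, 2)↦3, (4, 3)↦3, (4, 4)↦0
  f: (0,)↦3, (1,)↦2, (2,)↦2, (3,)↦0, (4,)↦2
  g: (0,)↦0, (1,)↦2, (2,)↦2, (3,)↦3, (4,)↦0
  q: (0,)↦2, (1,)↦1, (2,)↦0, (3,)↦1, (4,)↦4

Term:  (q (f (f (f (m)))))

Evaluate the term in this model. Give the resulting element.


value = 1

  m = 0
  (f (m)) = f(0,) = 3
  (f (f (m))) = f(3,) = 0
  (f (f (f (m)))) = f(0,) = 3
  (q (f (f (f (m))))) = q(3,) = 1


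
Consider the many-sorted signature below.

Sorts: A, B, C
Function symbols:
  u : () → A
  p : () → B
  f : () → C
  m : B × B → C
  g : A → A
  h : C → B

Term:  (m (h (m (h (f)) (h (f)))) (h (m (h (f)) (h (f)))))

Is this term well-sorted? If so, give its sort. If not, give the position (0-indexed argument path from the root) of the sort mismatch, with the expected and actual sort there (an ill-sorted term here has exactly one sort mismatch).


well-sorted; sort = C

        (f) : C
      (h (f)) : B
        (f) : C
      (h (f)) : B
    (m (h (f)) (h (f))) : C
  (h (m (h (f)) (h (f)))) : B
        (f) : C
      (h (f)) : B
        (f) : C
      (h (f)) : B
    (m (h (f)) (h (f))) : C
  (h (m (h (f)) (h (f)))) : B
(m (h (m (h (f)) (h (f)))) (h (m (h (f)) (h (f))))) : C


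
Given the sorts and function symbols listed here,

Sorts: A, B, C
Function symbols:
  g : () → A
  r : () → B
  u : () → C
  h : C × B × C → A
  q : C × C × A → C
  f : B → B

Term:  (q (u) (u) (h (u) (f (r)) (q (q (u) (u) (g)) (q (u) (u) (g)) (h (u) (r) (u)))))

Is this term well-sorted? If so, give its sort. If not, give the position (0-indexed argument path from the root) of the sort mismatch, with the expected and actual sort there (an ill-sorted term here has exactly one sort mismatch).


well-sorted; sort = C

  (u) : C
  (u) : C
    (u) : C
      (r) : B
    (f (r)) : B
        (u) : C
        (u) : C
        (g) : A
      (q (u) (u) (g)) : C
        (u) : C
        (u) : C
        (g) : A
      (q (u) (u) (g)) : C
        (u) : C
        (r) : B
        (u) : C
      (h (u) (r) (u)) : A
    (q (q (u) (u) (g)) (q (u) (u) (g)) (h (u) (r) (u))) : C
  (h (u) (f (r)) (q (q (u) (u) (g)) (q (u) (u) (g)) (h (u) (r) (u)))) : A
(q (u) (u) (h (u) (f (r)) (q (q (u) (u) (g)) (q (u) (u) (g)) (h (u) (r) (u))))) : C


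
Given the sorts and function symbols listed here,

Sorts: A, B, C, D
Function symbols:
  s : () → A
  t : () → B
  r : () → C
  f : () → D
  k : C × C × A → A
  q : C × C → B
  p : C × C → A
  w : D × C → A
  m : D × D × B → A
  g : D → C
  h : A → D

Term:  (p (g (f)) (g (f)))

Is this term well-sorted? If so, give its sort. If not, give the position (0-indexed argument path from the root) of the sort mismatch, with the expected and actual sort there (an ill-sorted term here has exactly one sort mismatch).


well-sorted; sort = A

    (f) : D
  (g (f)) : C
    (f) : D
  (g (f)) : C
(p (g (f)) (g (f))) : A


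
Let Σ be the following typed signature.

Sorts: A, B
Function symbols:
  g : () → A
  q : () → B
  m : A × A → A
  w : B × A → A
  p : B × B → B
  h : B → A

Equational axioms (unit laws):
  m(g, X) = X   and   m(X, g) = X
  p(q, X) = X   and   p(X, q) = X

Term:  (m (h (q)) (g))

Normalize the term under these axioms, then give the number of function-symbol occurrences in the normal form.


1. (m (h (q)) (g))  →  (h (q))
normal form: (h (q))

size = 2


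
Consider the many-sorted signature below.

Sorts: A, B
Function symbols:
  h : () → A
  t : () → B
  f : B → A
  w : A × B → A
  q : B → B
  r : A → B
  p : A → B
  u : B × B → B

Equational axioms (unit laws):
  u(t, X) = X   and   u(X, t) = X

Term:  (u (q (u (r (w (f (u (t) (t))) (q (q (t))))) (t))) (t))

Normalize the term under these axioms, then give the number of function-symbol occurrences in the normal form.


size = 8

1. (u (q (u (r (w (f (u (t) (t))) (q (q (t))))) (t))) (t))  →  (q (u (r (w (f (u (t) (t))) (q (q (t))))) (t)))
2. (q (u (r (w (f (u (t) (t))) (q (q (t))))) (t)))  →  (q (r (w (f (u (t) (t))) (q (q (t))))))
3. (q (r (w (f (u (t) (t))) (q (q (t))))))  →  (q (r (w (f (t)) (q (q (t))))))
normal form: (q (r (w (f (t)) (q (q (t))))))
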